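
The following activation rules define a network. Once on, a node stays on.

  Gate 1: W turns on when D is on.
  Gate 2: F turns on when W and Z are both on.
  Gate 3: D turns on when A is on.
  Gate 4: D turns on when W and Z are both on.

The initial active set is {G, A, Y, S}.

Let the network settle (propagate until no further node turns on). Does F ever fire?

No

F would need W and Z (Gate 2), but Z never turns on.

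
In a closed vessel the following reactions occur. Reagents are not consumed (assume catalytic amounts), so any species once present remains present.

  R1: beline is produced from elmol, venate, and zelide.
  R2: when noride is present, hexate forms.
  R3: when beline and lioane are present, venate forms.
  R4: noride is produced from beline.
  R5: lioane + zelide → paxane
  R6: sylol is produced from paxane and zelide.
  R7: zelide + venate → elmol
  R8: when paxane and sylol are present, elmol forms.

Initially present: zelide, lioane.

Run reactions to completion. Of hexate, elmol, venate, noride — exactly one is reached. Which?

lioane and zelide present → paxane forms (R5).
paxane and zelide present → sylol forms (R6).
paxane and sylol present → elmol forms (R8).
hexate would need noride (R2), but noride never forms. noride would need beline (R4), but beline never forms. venate would need beline and lioane (R3), but beline never forms.

elmol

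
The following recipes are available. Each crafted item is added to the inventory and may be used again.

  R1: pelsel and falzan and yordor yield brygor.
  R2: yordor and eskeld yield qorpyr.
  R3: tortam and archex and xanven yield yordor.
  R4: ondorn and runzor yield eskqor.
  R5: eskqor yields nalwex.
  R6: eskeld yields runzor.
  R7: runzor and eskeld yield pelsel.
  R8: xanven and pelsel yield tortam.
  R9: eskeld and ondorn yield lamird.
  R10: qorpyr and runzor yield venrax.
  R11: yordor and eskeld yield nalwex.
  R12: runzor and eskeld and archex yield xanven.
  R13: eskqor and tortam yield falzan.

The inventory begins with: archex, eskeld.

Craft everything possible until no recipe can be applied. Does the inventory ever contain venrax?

Yes

eskeld → runzor (R6).
runzor and eskeld and archex → xanven (R12).
Using R7, runzor and eskeld make pelsel.
xanven and pelsel → tortam (R8).
Using R3, tortam, archex, and xanven make yordor.
yordor and eskeld → qorpyr (R2).
qorpyr and runzor → venrax (R10).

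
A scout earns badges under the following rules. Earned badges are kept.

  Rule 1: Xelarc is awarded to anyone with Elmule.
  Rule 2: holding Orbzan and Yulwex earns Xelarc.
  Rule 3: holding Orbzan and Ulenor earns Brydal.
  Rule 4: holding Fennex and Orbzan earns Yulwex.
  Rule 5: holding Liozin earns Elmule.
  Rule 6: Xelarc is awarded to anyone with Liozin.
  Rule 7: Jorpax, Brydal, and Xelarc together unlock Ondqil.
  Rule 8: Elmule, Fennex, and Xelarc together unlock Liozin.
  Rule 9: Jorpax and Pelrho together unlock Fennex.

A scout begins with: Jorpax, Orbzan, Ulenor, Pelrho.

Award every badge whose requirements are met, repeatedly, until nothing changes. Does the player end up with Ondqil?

With Orbzan and Ulenor, Brydal is earned (Rule 3).
With Jorpax and Pelrho, Fennex is earned (Rule 9).
With Fennex and Orbzan, Yulwex is earned (Rule 4).
With Orbzan and Yulwex, Xelarc is earned (Rule 2).
With Jorpax, Brydal, and Xelarc, Ondqil is earned (Rule 7).

Yes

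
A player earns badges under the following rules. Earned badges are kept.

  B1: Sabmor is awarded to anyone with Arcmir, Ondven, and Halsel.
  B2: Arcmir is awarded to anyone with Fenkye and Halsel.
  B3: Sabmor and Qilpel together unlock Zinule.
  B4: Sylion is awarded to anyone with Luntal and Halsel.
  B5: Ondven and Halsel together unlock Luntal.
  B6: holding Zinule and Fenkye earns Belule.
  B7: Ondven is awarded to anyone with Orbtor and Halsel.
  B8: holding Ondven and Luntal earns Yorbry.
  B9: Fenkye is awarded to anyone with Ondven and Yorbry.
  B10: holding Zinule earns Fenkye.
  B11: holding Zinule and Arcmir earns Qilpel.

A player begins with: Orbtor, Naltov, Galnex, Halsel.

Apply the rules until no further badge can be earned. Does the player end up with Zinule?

Zinule would need Sabmor and Qilpel (B3), but Qilpel is never earned.

No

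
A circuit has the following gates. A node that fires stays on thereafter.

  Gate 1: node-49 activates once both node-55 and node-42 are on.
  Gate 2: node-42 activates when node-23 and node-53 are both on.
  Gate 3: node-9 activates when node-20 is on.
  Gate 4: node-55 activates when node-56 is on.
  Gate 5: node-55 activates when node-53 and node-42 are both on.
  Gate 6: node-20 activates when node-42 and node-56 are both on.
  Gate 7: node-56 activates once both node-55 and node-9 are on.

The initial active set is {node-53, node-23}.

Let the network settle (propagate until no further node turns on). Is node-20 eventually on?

No

node-20 would need node-42 and node-56 (Gate 6), but node-56 never turns on.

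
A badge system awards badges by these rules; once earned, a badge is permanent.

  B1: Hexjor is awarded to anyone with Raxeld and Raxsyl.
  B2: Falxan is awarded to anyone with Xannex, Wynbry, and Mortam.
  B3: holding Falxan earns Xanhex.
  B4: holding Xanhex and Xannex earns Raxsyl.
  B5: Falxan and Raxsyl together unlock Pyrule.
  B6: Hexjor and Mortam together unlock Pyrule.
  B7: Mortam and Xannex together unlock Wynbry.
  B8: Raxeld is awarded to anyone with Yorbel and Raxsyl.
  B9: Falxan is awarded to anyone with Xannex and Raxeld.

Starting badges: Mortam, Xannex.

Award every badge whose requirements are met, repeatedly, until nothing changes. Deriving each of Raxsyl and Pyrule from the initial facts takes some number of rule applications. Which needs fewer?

Raxsyl: With Mortam and Xannex, Wynbry is earned (B7). With Xannex, Wynbry, and Mortam, Falxan is earned (B2). With Falxan, Xanhex is earned (B3). With Xanhex and Xannex, Raxsyl is earned (B4). [4 rule applications]
Pyrule: With Mortam and Xannex, Wynbry is earned (B7). With Xannex, Wynbry, and Mortam, Falxan is earned (B2). With Falxan, Xanhex is earned (B3). With Xanhex and Xannex, Raxsyl is earned (B4). With Falxan and Raxsyl, Pyrule is earned (B5). [5 rule applications]
Raxsyl needs fewer.

Raxsyl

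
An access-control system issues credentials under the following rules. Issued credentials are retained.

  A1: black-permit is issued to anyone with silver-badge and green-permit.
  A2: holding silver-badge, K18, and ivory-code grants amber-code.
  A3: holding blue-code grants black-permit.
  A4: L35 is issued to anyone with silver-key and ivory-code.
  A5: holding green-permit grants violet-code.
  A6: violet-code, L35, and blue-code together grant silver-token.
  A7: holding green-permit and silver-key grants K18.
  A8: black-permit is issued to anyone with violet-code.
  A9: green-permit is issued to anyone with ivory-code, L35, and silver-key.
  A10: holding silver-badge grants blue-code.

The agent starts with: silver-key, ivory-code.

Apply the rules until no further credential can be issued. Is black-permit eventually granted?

Holding silver-key and ivory-code grants L35 (A4).
Holding ivory-code, L35, and silver-key grants green-permit (A9).
Holding green-permit grants violet-code (A5).
Holding violet-code grants black-permit (A8).

Yes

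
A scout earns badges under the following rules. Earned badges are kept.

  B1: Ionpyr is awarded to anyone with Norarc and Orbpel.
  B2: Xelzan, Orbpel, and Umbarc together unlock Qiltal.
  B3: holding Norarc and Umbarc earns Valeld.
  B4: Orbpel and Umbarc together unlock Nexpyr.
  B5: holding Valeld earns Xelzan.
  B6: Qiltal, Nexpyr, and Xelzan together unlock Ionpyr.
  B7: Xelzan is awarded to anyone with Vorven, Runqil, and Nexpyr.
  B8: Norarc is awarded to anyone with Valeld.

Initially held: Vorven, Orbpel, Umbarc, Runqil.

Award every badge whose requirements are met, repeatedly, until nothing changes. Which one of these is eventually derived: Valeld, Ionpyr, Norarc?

With Orbpel and Umbarc, Nexpyr is earned (B4).
With Vorven, Runqil, and Nexpyr, Xelzan is earned (B7).
With Xelzan, Orbpel, and Umbarc, Qiltal is earned (B2).
With Qiltal, Nexpyr, and Xelzan, Ionpyr is earned (B6).
Norarc would need Valeld (B8), but Valeld is never earned. Valeld would need Norarc and Umbarc (B3), but Norarc is never earned.

Ionpyr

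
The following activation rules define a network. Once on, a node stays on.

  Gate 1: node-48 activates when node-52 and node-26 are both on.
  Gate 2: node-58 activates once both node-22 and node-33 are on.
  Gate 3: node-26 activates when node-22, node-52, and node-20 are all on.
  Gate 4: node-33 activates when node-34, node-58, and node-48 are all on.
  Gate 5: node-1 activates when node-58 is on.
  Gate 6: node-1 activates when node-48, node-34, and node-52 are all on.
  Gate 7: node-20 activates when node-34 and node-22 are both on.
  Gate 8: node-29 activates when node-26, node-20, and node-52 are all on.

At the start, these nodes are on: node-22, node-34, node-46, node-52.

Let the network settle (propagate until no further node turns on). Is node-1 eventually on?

Yes

Gate 7: node-34 and node-22 on → node-20 on.
Gate 3: node-22, node-52, and node-20 on → node-26 on.
node-52 and node-26 are on, so node-48 activates (Gate 1).
Gate 6: node-48, node-34, and node-52 on → node-1 on.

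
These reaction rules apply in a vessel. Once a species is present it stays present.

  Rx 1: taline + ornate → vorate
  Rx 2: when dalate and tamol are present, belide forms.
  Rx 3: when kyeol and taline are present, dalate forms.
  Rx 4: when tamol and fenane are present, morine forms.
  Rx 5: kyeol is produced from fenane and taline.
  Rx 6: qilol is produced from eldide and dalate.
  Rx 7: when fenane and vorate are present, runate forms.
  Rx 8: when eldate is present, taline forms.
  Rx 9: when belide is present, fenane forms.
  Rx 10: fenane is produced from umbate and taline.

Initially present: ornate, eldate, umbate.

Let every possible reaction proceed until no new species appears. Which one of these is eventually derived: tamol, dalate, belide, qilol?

eldate present → taline forms (Rx 8).
umbate and taline present → fenane forms (Rx 10).
fenane and taline present → kyeol forms (Rx 5).
kyeol and taline present → dalate forms (Rx 3).
belide would need dalate and tamol (Rx 2), but tamol never forms. qilol would need eldide and dalate (Rx 6), but eldide never forms. No rule produces tamol, and it is not given.

dalate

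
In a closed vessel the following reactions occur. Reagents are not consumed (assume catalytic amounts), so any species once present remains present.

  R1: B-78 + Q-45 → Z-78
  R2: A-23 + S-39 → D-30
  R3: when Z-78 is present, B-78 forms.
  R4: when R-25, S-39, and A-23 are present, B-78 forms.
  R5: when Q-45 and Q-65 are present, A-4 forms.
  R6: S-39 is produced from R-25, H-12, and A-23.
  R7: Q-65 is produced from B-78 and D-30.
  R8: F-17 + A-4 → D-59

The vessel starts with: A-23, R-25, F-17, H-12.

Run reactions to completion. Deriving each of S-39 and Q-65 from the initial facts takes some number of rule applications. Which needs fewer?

S-39: R-25, H-12, and A-23 present → S-39 forms (R6). [1 rule application]
Q-65: R-25, H-12, and A-23 present → S-39 forms (R6). A-23 and S-39 present → D-30 forms (R2). R-25, S-39, and A-23 present → B-78 forms (R4). B-78 and D-30 present → Q-65 forms (R7). [4 rule applications]
S-39 needs fewer.

S-39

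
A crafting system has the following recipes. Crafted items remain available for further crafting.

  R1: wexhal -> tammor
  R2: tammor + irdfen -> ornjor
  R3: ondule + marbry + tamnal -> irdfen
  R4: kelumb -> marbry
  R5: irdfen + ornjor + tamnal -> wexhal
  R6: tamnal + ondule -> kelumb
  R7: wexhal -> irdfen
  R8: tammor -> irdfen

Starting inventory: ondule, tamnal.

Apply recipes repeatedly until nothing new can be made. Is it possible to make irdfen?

Using R6, tamnal and ondule make kelumb.
kelumb -> marbry (R4).
ondule + marbry + tamnal -> irdfen (R3).

Yes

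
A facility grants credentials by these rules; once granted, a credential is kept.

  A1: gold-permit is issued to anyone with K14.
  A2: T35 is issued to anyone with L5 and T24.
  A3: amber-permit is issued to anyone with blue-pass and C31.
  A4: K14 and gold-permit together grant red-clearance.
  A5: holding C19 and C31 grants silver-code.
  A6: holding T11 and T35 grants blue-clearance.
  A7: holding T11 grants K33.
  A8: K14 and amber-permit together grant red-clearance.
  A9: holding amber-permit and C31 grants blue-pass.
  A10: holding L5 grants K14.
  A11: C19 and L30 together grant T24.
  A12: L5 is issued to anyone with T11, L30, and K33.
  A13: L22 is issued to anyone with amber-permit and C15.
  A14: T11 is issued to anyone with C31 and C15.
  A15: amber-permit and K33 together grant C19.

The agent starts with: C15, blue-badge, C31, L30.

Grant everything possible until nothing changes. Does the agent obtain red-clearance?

Holding C31 and C15 grants T11 (A14).
Holding T11 grants K33 (A7).
Holding T11, L30, and K33 grants L5 (A12).
Holding L5 grants K14 (A10).
Holding K14 grants gold-permit (A1).
Holding K14 and gold-permit grants red-clearance (A4).

Yes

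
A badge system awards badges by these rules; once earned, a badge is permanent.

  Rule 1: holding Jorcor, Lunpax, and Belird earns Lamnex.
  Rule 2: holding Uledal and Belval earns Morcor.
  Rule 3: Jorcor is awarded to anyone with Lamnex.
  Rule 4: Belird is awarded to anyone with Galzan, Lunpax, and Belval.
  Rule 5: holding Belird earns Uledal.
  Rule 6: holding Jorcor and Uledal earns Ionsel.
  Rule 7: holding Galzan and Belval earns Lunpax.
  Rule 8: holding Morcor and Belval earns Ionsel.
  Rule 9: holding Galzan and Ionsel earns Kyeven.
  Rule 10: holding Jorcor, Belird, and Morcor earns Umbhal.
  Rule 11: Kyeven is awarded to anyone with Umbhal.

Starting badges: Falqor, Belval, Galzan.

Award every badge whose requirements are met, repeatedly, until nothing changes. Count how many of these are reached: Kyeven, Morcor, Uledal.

3

With Galzan and Belval, Lunpax is earned (Rule 7).
With Galzan, Lunpax, and Belval, Belird is earned (Rule 4).
With Belird, Uledal is earned (Rule 5).
With Uledal and Belval, Morcor is earned (Rule 2).
With Morcor and Belval, Ionsel is earned (Rule 8).
With Galzan and Ionsel, Kyeven is earned (Rule 9).
Kyeven: reached.
Morcor: reached.
Uledal: reached.
All 3 are reached.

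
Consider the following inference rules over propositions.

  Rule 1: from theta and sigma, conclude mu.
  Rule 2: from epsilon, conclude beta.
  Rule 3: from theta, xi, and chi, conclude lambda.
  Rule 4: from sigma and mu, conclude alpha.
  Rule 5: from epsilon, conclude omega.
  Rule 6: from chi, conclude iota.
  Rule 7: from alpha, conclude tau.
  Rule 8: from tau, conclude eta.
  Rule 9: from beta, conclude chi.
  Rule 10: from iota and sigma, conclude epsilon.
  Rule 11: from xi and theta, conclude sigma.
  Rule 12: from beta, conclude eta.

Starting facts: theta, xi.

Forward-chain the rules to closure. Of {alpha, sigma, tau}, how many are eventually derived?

From xi and theta, Rule 11 gives sigma.
From theta and sigma, Rule 1 gives mu.
From sigma and mu, Rule 4 gives alpha.
From alpha, Rule 7 gives tau.
alpha: reached.
sigma: reached.
tau: reached.
All 3 are reached.

3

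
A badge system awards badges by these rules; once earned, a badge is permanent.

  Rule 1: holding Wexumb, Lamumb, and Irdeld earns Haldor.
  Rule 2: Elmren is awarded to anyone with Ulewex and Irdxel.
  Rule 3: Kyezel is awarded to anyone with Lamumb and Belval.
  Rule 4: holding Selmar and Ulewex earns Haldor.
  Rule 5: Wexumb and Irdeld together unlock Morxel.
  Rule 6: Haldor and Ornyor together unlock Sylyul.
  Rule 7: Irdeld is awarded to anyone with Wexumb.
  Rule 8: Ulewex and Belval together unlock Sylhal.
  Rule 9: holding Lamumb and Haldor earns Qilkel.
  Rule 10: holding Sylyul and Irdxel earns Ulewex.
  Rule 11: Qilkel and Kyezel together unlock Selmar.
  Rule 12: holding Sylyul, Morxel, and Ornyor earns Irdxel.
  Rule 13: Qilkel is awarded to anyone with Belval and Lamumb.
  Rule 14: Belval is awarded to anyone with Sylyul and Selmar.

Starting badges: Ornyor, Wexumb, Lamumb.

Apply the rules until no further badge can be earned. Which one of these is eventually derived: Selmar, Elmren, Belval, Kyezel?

With Wexumb, Irdeld is earned (Rule 7).
With Wexumb and Irdeld, Morxel is earned (Rule 5).
With Wexumb, Lamumb, and Irdeld, Haldor is earned (Rule 1).
With Haldor and Ornyor, Sylyul is earned (Rule 6).
With Sylyul, Morxel, and Ornyor, Irdxel is earned (Rule 12).
With Sylyul and Irdxel, Ulewex is earned (Rule 10).
With Ulewex and Irdxel, Elmren is earned (Rule 2).
Belval would need Sylyul and Selmar (Rule 14), but Selmar is never earned. Selmar would need Qilkel and Kyezel (Rule 11), but Kyezel is never earned. Kyezel would need Lamumb and Belval (Rule 3), but Belval is never earned.

Elmren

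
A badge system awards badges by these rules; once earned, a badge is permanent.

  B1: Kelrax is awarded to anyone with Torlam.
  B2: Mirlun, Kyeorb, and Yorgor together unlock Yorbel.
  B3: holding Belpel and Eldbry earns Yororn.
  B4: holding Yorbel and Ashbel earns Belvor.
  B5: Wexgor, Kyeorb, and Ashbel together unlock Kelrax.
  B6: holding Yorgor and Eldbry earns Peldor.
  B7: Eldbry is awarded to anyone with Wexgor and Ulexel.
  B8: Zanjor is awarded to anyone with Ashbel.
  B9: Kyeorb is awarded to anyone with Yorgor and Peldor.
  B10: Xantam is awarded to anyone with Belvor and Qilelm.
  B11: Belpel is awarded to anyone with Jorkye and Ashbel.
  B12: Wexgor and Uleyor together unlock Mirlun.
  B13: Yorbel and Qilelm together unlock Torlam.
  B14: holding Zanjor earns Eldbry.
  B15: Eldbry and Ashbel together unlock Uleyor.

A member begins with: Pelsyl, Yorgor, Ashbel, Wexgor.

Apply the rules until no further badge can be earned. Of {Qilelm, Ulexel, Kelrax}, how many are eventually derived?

With Ashbel, Zanjor is earned (B8).
With Zanjor, Eldbry is earned (B14).
With Yorgor and Eldbry, Peldor is earned (B6).
With Yorgor and Peldor, Kyeorb is earned (B9).
With Wexgor, Kyeorb, and Ashbel, Kelrax is earned (B5).
No rule produces Qilelm, and it is not given.
No rule produces Ulexel, and it is not given.
Kelrax: reached.
Reached: Kelrax — 1 of the 3.

1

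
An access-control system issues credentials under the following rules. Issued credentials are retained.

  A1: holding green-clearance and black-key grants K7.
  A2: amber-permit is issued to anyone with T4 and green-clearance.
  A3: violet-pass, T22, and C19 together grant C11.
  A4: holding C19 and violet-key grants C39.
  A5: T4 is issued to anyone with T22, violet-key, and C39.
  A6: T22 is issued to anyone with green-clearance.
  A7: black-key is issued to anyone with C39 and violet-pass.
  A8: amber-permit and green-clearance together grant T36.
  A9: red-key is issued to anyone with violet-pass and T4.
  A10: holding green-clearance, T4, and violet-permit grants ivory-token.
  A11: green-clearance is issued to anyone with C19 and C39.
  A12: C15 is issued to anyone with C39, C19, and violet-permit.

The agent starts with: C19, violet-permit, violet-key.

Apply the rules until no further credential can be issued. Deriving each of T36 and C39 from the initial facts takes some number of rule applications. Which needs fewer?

C39

C39: Holding C19 and violet-key grants C39 (A4). [1 rule application]
T36: Holding C19 and violet-key grants C39 (A4). Holding C19 and C39 grants green-clearance (A11). Holding green-clearance grants T22 (A6). Holding T22, violet-key, and C39 grants T4 (A5). Holding T4 and green-clearance grants amber-permit (A2). Holding amber-permit and green-clearance grants T36 (A8). [6 rule applications]
C39 needs fewer.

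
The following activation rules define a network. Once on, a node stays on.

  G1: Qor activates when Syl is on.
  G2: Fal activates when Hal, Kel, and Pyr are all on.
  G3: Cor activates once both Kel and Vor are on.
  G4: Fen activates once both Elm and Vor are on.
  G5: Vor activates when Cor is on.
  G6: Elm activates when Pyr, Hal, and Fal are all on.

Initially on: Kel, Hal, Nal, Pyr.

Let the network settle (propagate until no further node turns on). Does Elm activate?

Yes

G2: Hal, Kel, and Pyr on → Fal on.
G6: Pyr, Hal, and Fal on → Elm on.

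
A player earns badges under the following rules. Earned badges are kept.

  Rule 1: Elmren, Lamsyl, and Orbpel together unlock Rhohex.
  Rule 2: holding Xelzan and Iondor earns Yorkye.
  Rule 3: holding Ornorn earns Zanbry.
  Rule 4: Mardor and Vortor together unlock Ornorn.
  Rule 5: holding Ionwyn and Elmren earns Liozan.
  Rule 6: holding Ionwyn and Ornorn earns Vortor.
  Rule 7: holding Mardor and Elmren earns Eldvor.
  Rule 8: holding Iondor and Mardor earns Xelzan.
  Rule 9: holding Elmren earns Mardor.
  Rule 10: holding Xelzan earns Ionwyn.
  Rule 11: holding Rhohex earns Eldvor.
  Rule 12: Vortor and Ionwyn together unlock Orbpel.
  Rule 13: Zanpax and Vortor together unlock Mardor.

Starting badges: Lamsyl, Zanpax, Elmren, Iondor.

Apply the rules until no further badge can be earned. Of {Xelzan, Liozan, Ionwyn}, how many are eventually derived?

3

With Elmren, Mardor is earned (Rule 9).
With Iondor and Mardor, Xelzan is earned (Rule 8).
With Xelzan, Ionwyn is earned (Rule 10).
With Ionwyn and Elmren, Liozan is earned (Rule 5).
Xelzan: reached.
Liozan: reached.
Ionwyn: reached.
All 3 are reached.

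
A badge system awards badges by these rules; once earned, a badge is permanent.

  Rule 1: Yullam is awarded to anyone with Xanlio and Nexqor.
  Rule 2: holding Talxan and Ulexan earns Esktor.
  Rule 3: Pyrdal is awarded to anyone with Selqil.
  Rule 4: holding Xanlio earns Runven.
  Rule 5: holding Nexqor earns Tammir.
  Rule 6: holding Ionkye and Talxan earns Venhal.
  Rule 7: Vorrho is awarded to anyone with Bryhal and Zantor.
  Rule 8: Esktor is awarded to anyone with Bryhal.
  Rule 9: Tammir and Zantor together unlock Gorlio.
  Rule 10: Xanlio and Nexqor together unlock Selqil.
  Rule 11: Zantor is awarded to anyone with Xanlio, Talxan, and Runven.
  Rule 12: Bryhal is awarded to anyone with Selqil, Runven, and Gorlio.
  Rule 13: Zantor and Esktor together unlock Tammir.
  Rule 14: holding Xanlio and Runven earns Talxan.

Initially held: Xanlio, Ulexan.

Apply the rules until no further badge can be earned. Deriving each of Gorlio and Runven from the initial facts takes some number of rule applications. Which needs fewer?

Runven: With Xanlio, Runven is earned (Rule 4). [1 rule application]
Gorlio: With Xanlio, Runven is earned (Rule 4). With Xanlio and Runven, Talxan is earned (Rule 14). With Xanlio, Talxan, and Runven, Zantor is earned (Rule 11). With Talxan and Ulexan, Esktor is earned (Rule 2). With Zantor and Esktor, Tammir is earned (Rule 13). With Tammir and Zantor, Gorlio is earned (Rule 9). [6 rule applications]
Runven needs fewer.

Runven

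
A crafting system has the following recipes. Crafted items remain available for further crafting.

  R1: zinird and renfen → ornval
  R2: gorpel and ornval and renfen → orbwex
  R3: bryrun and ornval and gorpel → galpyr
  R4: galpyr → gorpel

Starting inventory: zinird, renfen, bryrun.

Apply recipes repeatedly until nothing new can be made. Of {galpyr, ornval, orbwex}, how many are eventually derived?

zinird and renfen → ornval (R1).
galpyr would need bryrun, ornval, and gorpel (R3), but gorpel is never obtained.
ornval: reached.
orbwex would need gorpel, ornval, and renfen (R2), but gorpel is never obtained.
Reached: ornval — 1 of the 3.

1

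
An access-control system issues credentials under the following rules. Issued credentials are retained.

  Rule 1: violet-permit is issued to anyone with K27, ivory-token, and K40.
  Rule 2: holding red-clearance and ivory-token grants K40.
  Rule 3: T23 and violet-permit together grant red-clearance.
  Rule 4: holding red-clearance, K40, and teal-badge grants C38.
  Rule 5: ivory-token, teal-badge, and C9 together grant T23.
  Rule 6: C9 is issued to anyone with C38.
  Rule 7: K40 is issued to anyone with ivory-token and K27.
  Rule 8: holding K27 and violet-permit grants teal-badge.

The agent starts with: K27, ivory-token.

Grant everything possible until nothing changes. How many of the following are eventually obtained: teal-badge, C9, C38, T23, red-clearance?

Holding ivory-token and K27 grants K40 (Rule 7).
Holding K27, ivory-token, and K40 grants violet-permit (Rule 1).
Holding K27 and violet-permit grants teal-badge (Rule 8).
teal-badge: reached.
C9 would need C38 (Rule 6), but C38 is never granted.
C38 would need red-clearance, K40, and teal-badge (Rule 4), but red-clearance is never granted.
T23 would need ivory-token, teal-badge, and C9 (Rule 5), but C9 is never granted.
red-clearance would need T23 and violet-permit (Rule 3), but T23 is never granted.
Reached: teal-badge — 1 of the 5.

1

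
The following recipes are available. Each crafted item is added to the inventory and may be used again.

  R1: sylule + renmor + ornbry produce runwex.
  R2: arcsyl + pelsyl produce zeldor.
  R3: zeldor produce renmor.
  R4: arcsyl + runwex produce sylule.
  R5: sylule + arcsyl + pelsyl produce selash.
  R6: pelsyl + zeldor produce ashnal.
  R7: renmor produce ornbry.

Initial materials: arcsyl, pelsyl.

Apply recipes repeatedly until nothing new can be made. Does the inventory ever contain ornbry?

Using R2, arcsyl and pelsyl make zeldor.
zeldor → renmor (R3).
renmor → ornbry (R7).

Yes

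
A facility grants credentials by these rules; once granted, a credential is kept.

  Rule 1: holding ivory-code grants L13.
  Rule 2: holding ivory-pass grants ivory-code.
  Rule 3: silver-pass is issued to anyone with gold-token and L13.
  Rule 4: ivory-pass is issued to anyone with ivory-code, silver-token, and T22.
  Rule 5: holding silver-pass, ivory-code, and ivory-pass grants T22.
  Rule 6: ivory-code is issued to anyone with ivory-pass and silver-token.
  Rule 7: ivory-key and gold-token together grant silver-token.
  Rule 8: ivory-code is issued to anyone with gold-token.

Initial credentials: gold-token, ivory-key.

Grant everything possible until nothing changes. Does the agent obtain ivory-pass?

ivory-pass would need ivory-code, silver-token, and T22 (Rule 4), but T22 is never granted.

No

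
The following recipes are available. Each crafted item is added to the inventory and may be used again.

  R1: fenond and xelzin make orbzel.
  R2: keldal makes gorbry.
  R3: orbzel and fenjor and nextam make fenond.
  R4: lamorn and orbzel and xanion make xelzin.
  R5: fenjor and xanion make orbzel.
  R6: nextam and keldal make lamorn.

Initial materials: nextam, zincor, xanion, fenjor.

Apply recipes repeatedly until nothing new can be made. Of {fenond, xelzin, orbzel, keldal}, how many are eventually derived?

2

Using R5, fenjor and xanion make orbzel.
Using R3, orbzel, fenjor, and nextam make fenond.
fenond: reached.
xelzin would need lamorn, orbzel, and xanion (R4), but lamorn is never obtained.
orbzel: reached.
No rule produces keldal, and it is not given.
Reached: fenond and orbzel — 2 of the 4.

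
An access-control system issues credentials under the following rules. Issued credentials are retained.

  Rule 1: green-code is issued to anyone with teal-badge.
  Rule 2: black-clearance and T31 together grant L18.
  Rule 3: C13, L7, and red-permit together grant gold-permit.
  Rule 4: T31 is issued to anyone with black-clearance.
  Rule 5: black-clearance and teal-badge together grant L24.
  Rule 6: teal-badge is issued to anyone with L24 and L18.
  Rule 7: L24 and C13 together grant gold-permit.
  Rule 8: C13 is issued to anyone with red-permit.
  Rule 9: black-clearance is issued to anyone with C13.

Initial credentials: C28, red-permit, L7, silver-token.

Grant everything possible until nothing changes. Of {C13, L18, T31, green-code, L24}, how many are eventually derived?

Holding red-permit grants C13 (Rule 8).
Holding C13 grants black-clearance (Rule 9).
Holding black-clearance grants T31 (Rule 4).
Holding black-clearance and T31 grants L18 (Rule 2).
C13: reached.
L18: reached.
T31: reached.
green-code would need teal-badge (Rule 1), but teal-badge is never granted.
L24 would need black-clearance and teal-badge (Rule 5), but teal-badge is never granted.
Reached: C13, L18, and T31 — 3 of the 5.

3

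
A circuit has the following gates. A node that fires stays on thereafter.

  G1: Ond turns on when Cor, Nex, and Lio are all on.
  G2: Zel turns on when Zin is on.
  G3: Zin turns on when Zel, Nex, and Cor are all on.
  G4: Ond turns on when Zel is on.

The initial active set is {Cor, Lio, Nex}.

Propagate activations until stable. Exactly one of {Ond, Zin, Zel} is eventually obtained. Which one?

Cor, Nex, and Lio are on, so Ond turns on (G1).
Zel would need Zin (G2), but Zin never turns on. Zin would need Zel, Nex, and Cor (G3), but Zel never turns on.

Ond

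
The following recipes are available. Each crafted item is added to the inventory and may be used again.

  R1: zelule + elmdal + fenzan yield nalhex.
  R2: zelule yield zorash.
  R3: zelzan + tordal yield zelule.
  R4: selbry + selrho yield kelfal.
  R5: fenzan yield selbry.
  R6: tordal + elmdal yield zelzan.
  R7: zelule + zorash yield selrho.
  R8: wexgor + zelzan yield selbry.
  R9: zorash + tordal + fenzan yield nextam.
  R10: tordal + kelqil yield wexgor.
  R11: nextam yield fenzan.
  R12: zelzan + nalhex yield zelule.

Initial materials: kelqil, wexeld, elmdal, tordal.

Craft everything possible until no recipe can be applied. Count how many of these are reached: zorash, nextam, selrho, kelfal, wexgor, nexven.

Using R10, tordal and kelqil make wexgor.
tordal + elmdal → zelzan (R6).
wexgor + zelzan → selbry (R8).
zelzan + tordal → zelule (R3).
zelule → zorash (R2).
zelule + zorash → selrho (R7).
selbry + selrho → kelfal (R4).
zorash: reached.
nextam would need zorash, tordal, and fenzan (R9), but fenzan is never obtained.
selrho: reached.
kelfal: reached.
wexgor: reached.
No rule produces nexven, and it is not given.
Reached: zorash, selrho, kelfal, and wexgor — 4 of the 6.

4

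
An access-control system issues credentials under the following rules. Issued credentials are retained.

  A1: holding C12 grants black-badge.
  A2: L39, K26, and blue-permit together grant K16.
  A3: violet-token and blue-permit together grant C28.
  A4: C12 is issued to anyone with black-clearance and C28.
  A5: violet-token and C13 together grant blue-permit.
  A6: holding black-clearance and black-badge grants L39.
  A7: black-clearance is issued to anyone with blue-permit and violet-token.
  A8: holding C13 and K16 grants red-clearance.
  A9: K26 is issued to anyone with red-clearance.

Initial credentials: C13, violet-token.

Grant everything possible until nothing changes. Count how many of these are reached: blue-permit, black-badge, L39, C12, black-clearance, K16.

5

Holding violet-token and C13 grants blue-permit (A5).
Holding violet-token and blue-permit grants C28 (A3).
Holding blue-permit and violet-token grants black-clearance (A7).
Holding black-clearance and C28 grants C12 (A4).
Holding C12 grants black-badge (A1).
Holding black-clearance and black-badge grants L39 (A6).
blue-permit: reached.
black-badge: reached.
L39: reached.
C12: reached.
black-clearance: reached.
K16 would need L39, K26, and blue-permit (A2), but K26 is never granted.
Reached: blue-permit, black-badge, L39, C12, and black-clearance — 5 of the 6.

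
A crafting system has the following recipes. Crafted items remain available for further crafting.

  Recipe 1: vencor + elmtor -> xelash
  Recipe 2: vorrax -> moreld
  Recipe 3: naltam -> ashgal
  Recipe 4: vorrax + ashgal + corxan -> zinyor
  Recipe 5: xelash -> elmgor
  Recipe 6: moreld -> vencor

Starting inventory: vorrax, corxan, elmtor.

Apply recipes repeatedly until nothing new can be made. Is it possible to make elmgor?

Yes

vorrax -> moreld (Recipe 2).
moreld -> vencor (Recipe 6).
Using Recipe 1, vencor and elmtor make xelash.
xelash -> elmgor (Recipe 5).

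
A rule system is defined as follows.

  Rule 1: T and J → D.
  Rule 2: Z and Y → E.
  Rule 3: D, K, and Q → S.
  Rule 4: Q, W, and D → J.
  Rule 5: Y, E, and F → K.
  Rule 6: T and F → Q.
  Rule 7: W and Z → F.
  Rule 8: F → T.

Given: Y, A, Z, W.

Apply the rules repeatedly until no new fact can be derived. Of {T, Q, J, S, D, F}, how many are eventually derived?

W and Z hold, so F follows (Rule 7).
From F, Rule 8 gives T.
From T and F, Rule 6 gives Q.
T: reached.
Q: reached.
J would need Q, W, and D (Rule 4), but D is never established.
S would need D, K, and Q (Rule 3), but D is never established.
D would need T and J (Rule 1), but J is never established.
F: reached.
Reached: T, Q, and F — 3 of the 6.

3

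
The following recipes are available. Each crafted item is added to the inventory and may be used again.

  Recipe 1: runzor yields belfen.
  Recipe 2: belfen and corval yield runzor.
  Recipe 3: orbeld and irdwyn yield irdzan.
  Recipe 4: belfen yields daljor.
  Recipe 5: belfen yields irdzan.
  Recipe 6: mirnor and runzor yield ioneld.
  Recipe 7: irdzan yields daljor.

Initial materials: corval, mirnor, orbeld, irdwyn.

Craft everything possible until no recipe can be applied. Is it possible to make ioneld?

ioneld would need mirnor and runzor (Recipe 6), but runzor is never obtained.

No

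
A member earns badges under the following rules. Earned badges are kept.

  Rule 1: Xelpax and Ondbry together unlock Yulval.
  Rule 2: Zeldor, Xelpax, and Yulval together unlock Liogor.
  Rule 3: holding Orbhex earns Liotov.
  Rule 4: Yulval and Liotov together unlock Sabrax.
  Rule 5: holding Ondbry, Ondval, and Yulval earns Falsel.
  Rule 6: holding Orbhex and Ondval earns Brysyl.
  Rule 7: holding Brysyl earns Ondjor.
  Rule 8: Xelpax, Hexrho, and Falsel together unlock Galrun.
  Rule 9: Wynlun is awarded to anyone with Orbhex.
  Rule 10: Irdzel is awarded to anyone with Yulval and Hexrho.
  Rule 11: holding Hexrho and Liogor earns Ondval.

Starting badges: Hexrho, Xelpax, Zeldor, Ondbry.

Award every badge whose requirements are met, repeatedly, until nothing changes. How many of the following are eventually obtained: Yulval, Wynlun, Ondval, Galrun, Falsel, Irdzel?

With Xelpax and Ondbry, Yulval is earned (Rule 1).
With Zeldor, Xelpax, and Yulval, Liogor is earned (Rule 2).
With Yulval and Hexrho, Irdzel is earned (Rule 10).
With Hexrho and Liogor, Ondval is earned (Rule 11).
With Ondbry, Ondval, and Yulval, Falsel is earned (Rule 5).
With Xelpax, Hexrho, and Falsel, Galrun is earned (Rule 8).
Yulval: reached.
Wynlun would need Orbhex (Rule 9), but Orbhex is never earned.
Ondval: reached.
Galrun: reached.
Falsel: reached.
Irdzel: reached.
Reached: Yulval, Ondval, Galrun, Falsel, and Irdzel — 5 of the 6.

5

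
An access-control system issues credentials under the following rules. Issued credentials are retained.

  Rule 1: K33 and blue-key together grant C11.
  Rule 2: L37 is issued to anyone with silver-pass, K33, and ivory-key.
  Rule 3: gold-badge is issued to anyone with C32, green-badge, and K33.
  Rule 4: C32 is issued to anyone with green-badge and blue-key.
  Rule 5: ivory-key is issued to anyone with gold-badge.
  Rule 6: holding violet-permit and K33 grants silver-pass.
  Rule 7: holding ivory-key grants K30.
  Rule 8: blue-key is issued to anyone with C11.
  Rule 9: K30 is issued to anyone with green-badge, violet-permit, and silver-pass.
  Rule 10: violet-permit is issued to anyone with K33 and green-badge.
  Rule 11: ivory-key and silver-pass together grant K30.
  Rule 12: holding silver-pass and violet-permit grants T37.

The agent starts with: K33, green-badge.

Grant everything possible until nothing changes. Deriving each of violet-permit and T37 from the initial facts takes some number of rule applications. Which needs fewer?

violet-permit

violet-permit: Holding K33 and green-badge grants violet-permit (Rule 10). [1 rule application]
T37: Holding K33 and green-badge grants violet-permit (Rule 10). Holding violet-permit and K33 grants silver-pass (Rule 6). Holding silver-pass and violet-permit grants T37 (Rule 12). [3 rule applications]
violet-permit needs fewer.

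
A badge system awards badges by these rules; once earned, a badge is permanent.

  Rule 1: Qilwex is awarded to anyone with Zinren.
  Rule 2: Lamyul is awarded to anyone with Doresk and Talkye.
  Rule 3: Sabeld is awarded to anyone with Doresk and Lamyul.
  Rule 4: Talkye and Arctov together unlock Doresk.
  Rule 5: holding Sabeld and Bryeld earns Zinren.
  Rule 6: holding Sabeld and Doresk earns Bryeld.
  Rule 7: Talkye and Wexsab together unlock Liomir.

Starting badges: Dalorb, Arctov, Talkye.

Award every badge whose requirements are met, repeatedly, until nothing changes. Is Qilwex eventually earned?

Yes

With Talkye and Arctov, Doresk is earned (Rule 4).
With Doresk and Talkye, Lamyul is earned (Rule 2).
With Doresk and Lamyul, Sabeld is earned (Rule 3).
With Sabeld and Doresk, Bryeld is earned (Rule 6).
With Sabeld and Bryeld, Zinren is earned (Rule 5).
With Zinren, Qilwex is earned (Rule 1).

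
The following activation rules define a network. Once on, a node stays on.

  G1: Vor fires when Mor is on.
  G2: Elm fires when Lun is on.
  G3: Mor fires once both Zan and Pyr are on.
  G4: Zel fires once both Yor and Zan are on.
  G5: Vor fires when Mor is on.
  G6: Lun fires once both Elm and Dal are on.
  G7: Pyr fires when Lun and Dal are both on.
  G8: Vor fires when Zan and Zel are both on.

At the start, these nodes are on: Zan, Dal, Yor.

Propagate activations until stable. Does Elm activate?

No

Elm would need Lun (G2), but Lun never turns on.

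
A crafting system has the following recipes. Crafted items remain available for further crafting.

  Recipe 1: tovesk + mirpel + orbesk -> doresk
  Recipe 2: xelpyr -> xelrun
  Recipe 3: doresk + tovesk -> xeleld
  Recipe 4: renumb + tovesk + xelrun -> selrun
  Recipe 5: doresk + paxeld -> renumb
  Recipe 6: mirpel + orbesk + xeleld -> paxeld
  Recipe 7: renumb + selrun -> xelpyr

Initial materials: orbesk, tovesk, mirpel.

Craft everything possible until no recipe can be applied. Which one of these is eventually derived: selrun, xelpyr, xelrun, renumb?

renumb

Using Recipe 1, tovesk, mirpel, and orbesk make doresk.
doresk + tovesk -> xeleld (Recipe 3).
Using Recipe 6, mirpel, orbesk, and xeleld make paxeld.
doresk + paxeld -> renumb (Recipe 5).
xelpyr would need renumb and selrun (Recipe 7), but selrun is never obtained. xelrun would need xelpyr (Recipe 2), but xelpyr is never obtained. selrun would need renumb, tovesk, and xelrun (Recipe 4), but xelrun is never obtained.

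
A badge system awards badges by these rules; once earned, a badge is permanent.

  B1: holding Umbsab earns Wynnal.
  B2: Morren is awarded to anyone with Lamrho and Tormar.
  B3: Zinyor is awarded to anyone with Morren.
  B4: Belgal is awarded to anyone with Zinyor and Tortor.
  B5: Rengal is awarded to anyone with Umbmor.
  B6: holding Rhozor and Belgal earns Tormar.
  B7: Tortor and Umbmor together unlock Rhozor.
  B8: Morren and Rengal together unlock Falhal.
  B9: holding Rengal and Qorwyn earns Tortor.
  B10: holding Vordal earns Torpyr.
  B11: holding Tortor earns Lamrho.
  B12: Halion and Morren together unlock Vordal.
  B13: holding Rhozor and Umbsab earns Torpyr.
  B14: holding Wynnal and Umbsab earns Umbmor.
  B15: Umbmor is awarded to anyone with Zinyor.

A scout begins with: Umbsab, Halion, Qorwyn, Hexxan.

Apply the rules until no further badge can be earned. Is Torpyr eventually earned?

With Umbsab, Wynnal is earned (B1).
With Wynnal and Umbsab, Umbmor is earned (B14).
With Umbmor, Rengal is earned (B5).
With Rengal and Qorwyn, Tortor is earned (B9).
With Tortor and Umbmor, Rhozor is earned (B7).
With Rhozor and Umbsab, Torpyr is earned (B13).

Yes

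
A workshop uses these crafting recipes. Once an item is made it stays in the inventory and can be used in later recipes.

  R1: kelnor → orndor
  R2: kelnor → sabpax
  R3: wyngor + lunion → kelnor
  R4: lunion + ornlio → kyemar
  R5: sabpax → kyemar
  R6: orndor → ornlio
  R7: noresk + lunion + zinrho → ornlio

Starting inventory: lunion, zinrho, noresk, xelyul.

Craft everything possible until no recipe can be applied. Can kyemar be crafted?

Yes

Using R7, noresk, lunion, and zinrho make ornlio.
Using R4, lunion and ornlio make kyemar.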